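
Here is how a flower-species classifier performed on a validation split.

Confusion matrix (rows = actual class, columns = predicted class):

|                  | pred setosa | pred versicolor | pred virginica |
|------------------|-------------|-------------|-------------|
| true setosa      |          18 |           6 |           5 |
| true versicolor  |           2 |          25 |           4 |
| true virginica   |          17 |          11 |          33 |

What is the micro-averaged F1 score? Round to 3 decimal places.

Micro-averaging pools counts across classes: ΣTP=76, ΣFP=45, ΣFN=45.
Micro-F1 score = 2·TP/(2·TP+FP+FN) on pooled counts = 0.628 (equals overall accuracy in single-label multiclass).

0.628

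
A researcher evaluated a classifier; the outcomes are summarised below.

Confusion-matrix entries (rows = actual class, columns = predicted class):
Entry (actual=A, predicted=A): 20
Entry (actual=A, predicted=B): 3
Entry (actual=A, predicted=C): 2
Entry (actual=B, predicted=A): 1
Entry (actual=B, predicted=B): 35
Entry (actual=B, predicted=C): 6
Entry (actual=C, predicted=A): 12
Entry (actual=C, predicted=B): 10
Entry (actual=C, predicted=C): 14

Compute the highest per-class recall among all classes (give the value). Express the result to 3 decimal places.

0.833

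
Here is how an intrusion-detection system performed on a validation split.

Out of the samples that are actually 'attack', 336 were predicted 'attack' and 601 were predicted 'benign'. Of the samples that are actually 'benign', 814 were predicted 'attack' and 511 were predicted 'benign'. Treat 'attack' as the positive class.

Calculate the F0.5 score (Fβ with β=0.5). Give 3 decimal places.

Fβ = (1+β²)·TP / ((1+β²)·TP + β²·FN + FP), with β²=1/4
= 1.25·336 / (1.25·336 + 0.25·601 + 814) = 0.303

0.303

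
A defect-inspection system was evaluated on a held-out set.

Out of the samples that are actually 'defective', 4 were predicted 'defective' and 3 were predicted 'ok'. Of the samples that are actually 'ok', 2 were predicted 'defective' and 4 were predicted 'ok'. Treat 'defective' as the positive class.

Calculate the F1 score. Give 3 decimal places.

0.615

Precision = TP/(TP+FP) = 4/6 = 0.6667
Recall = TP/(TP+FN) = 4/7 = 0.5714
F1 = 2·TP/(2·TP+FP+FN) = 8/13 = 0.615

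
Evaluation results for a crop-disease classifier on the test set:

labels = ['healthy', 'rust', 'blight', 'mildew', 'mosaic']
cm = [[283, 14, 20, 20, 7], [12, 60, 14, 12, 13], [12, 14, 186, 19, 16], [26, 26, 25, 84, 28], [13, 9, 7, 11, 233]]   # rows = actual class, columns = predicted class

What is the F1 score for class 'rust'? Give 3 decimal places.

Treat 'rust' as positive and all other classes as negative.
F1 score = 2·TP/(2·TP+FP+FN).
rust: TP=60, FP=14+14+26+9=63, FN=12+14+12+13=51 → 120/234 = 0.5128

0.513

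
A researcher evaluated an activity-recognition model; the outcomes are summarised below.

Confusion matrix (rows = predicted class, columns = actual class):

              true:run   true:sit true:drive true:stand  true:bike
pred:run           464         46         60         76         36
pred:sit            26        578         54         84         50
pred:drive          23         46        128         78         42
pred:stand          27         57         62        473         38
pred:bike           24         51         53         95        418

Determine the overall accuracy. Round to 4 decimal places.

0.6672

Accuracy = trace / total = (464+578+128+473+418=2061) / 3089 = 2061/3089 = 0.6672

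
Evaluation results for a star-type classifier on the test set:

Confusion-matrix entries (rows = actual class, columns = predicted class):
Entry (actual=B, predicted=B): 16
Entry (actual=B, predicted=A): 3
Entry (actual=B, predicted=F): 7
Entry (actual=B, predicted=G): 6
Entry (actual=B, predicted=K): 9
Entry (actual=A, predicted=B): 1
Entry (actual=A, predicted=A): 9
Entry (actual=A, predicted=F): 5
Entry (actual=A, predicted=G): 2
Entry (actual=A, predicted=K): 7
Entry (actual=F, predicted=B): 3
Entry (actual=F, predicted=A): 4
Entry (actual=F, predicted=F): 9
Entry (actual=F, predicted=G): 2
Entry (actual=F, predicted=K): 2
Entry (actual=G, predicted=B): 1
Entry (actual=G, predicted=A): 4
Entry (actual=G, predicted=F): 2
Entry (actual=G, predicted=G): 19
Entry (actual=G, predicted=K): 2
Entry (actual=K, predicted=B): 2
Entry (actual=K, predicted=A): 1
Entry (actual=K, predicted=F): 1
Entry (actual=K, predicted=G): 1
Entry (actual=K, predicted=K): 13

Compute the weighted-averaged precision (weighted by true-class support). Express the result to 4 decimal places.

0.5430

Per-class precision (TP/(TP+FP)):
  B: TP=16, FP=1+3+1+2=7 → 16/23 = 0.69565
  A: TP=9, FP=3+4+4+1=12 → 9/21 = 0.42857
  F: TP=9, FP=7+5+2+1=15 → 9/24 = 0.37500
  G: TP=19, FP=6+2+2+1=11 → 19/30 = 0.63333
  K: TP=13, FP=9+7+2+2=20 → 13/33 = 0.39394
Weighted-precision = Σ (supportᵢ/N)·precisionᵢ with N=131: (41/131)·0.69565 + (24/131)·0.42857 + (20/131)·0.37500 + (28/131)·0.63333 + (18/131)·0.39394 = 0.5430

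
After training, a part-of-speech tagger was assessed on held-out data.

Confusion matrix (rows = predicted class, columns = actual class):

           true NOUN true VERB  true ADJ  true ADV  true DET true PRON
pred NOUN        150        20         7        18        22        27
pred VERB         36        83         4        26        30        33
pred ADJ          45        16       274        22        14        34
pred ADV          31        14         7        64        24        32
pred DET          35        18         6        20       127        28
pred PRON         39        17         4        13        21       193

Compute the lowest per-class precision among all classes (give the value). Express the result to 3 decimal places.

0.372

Per-class precision (TP/(TP+FP)):
  NOUN: TP=150, FP=20+7+18+22+27=94 → 150/244 = 0.6148
  VERB: TP=83, FP=36+4+26+30+33=129 → 83/212 = 0.3915
  ADJ: TP=274, FP=45+16+22+14+34=131 → 274/405 = 0.6765
  ADV: TP=64, FP=31+14+7+24+32=108 → 64/172 = 0.3721
  DET: TP=127, FP=35+18+6+20+28=107 → 127/234 = 0.5427
  PRON: TP=193, FP=39+17+4+13+21=94 → 193/287 = 0.6725
Lowest is class 'ADV' with precision = 0.372.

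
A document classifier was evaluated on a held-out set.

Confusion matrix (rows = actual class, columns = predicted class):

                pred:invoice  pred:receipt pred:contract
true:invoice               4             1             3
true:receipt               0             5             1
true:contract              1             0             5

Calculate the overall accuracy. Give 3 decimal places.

0.700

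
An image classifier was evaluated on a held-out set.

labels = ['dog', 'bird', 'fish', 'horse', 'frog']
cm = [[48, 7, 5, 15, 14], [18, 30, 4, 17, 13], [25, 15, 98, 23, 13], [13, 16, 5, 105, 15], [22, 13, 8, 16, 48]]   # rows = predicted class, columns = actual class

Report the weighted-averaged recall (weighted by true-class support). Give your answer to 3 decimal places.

Per-class recall (TP/(TP+FN)):
  dog: TP=48, FN=18+25+13+22=78 → 48/126 = 0.3810
  bird: TP=30, FN=7+15+16+13=51 → 30/81 = 0.3704
  fish: TP=98, FN=5+4+5+8=22 → 98/120 = 0.8167
  horse: TP=105, FN=15+17+23+16=71 → 105/176 = 0.5966
  frog: TP=48, FN=14+13+13+15=55 → 48/103 = 0.4660
Weighted-recall = Σ (supportᵢ/N)·recallᵢ with N=606: (126/606)·0.3810 + (81/606)·0.3704 + (120/606)·0.8167 + (176/606)·0.5966 + (103/606)·0.4660 = 0.543

0.543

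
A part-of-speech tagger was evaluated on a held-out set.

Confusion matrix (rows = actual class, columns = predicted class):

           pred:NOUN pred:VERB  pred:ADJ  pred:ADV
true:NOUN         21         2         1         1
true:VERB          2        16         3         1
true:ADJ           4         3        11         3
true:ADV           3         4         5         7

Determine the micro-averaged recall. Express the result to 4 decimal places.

0.6322

Micro-averaging pools counts across classes: ΣTP=55, ΣFP=32, ΣFN=32.
Micro-recall = TP/(TP+FN) on pooled counts = 0.6322 (equals overall accuracy in single-label multiclass).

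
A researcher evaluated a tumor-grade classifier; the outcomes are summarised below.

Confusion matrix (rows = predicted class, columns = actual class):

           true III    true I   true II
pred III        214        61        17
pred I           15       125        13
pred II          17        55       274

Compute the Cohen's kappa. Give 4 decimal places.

Observed agreement pₒ = trace/N = 613/791 = 0.77497
Expected agreement pₑ = Σ (rowᵢ·colᵢ)/N² = (246·292 + 241·153 + 304·346)/791² = 0.34185
κ = (pₒ − pₑ)/(1 − pₑ) = (0.77497 − 0.34185)/(1 − 0.34185) = 0.6581

0.6581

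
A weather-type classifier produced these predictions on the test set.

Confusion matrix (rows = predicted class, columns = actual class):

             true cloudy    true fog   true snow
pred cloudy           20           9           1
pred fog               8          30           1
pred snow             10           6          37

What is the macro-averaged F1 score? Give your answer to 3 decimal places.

0.702

Per-class F1 score (2·TP/(2·TP+FP+FN)):
  cloudy: TP=20, FP=9+1=10, FN=8+10=18 → 40/68 = 0.5882
  fog: TP=30, FP=8+1=9, FN=9+6=15 → 60/84 = 0.7143
  snow: TP=37, FP=10+6=16, FN=1+1=2 → 74/92 = 0.8043
Macro-F1 score = mean = (0.5882 + 0.7143 + 0.8043) / 3 = 0.702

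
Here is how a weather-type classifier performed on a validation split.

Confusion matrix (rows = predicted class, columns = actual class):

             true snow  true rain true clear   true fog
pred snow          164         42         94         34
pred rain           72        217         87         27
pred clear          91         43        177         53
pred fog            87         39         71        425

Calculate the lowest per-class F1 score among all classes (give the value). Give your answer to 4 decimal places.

0.4385

Per-class F1 score (2·TP/(2·TP+FP+FN)):
  snow: TP=164, FP=42+94+34=170, FN=72+91+87=250 → 328/748 = 0.43850
  rain: TP=217, FP=72+87+27=186, FN=42+43+39=124 → 434/744 = 0.58333
  clear: TP=177, FP=91+43+53=187, FN=94+87+71=252 → 354/793 = 0.44641
  fog: TP=425, FP=87+39+71=197, FN=34+27+53=114 → 850/1161 = 0.73213
Lowest is class 'snow' with F1 score = 0.4385.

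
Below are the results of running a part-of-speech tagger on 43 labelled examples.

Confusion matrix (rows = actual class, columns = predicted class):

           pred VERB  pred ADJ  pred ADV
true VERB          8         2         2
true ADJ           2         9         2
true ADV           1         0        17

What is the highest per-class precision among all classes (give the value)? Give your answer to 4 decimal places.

0.8182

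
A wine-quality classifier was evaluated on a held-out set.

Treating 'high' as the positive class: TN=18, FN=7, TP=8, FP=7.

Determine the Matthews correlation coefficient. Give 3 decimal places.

MCC = (TP·TN − FP·FN) / √((TP+FP)(TP+FN)(TN+FP)(TN+FN))
Numerator = 8·18 − 7·7 = 95
Denominator = √(15·15·25·25) = √140625 = 375.0000
MCC = 95 / 375.0000 = 0.253

0.253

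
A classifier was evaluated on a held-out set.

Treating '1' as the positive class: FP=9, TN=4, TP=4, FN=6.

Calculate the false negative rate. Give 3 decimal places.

0.600

FNR = FN/(FN+TP) = 6/(6+4) = 0.600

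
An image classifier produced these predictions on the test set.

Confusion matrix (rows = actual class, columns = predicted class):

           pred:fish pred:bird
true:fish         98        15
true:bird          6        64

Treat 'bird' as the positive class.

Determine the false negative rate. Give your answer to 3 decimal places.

0.086

FNR = FN/(FN+TP) = 6/(6+64) = 0.086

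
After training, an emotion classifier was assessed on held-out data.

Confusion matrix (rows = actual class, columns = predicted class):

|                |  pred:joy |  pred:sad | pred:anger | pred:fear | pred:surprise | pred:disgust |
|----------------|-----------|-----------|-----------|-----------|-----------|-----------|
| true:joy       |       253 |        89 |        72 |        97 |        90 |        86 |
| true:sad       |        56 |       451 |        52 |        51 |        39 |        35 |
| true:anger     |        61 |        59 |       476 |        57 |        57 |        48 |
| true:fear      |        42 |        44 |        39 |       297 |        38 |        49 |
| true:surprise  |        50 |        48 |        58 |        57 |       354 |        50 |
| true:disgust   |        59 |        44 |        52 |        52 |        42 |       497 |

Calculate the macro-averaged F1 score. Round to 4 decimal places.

0.5745

Per-class F1 score (2·TP/(2·TP+FP+FN)):
  joy: TP=253, FP=56+61+42+50+59=268, FN=89+72+97+90+86=434 → 506/1208 = 0.41887
  sad: TP=451, FP=89+59+44+48+44=284, FN=56+52+51+39+35=233 → 902/1419 = 0.63566
  anger: TP=476, FP=72+52+39+58+52=273, FN=61+59+57+57+48=282 → 952/1507 = 0.63172
  fear: TP=297, FP=97+51+57+57+52=314, FN=42+44+39+38+49=212 → 594/1120 = 0.53036
  surprise: TP=354, FP=90+39+57+38+42=266, FN=50+48+58+57+50=263 → 708/1237 = 0.57235
  disgust: TP=497, FP=86+35+48+49+50=268, FN=59+44+52+52+42=249 → 994/1511 = 0.65784
Macro-F1 score = mean = (0.41887 + 0.63566 + 0.63172 + 0.53036 + 0.57235 + 0.65784) / 6 = 0.5745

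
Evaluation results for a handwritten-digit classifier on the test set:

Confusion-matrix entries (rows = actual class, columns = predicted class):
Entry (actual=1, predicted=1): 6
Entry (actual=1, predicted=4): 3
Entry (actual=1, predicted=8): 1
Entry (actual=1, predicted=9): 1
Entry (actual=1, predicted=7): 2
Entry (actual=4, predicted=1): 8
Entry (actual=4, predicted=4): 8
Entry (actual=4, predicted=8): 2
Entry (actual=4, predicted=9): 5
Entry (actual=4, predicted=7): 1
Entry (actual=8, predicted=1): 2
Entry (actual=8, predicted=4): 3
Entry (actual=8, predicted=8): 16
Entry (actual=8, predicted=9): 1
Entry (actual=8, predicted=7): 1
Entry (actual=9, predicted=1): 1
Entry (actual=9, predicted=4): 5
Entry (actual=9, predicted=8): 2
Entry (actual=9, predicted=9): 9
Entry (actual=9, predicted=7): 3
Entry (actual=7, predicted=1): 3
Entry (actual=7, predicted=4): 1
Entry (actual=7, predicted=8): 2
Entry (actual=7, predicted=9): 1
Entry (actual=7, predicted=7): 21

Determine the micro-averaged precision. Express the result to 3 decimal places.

0.556

Micro-averaging pools counts across classes: ΣTP=60, ΣFP=48, ΣFN=48.
Micro-precision = TP/(TP+FP) on pooled counts = 0.556 (equals overall accuracy in single-label multiclass).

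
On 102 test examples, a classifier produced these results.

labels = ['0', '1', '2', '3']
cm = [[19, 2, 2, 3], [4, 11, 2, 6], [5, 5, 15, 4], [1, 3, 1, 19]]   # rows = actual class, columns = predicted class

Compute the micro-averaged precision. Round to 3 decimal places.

Micro-averaging pools counts across classes: ΣTP=64, ΣFP=38, ΣFN=38.
Micro-precision = TP/(TP+FP) on pooled counts = 0.627 (equals overall accuracy in single-label multiclass).

0.627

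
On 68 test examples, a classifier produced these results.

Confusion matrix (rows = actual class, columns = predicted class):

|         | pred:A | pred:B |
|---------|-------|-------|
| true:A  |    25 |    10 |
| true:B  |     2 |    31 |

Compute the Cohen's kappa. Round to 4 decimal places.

0.6492

Observed agreement pₒ = trace/N = 56/68 = 0.82353
Expected agreement pₑ = Σ (rowᵢ·colᵢ)/N² = (35·27 + 33·41)/68² = 0.49697
κ = (pₒ − pₑ)/(1 − pₑ) = (0.82353 − 0.49697)/(1 − 0.49697) = 0.6492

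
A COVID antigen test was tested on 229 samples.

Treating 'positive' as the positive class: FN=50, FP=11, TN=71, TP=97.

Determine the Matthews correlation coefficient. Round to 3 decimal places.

MCC = (TP·TN − FP·FN) / √((TP+FP)(TP+FN)(TN+FP)(TN+FN))
Numerator = 97·71 − 11·50 = 6337
Denominator = √(108·147·82·121) = √157521672 = 12550.7638
MCC = 6337 / 12550.7638 = 0.505

0.505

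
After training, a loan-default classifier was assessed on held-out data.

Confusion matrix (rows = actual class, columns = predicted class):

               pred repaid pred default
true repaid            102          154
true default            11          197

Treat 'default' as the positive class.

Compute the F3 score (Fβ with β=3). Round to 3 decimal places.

Fβ = (1+β²)·TP / ((1+β²)·TP + β²·FN + FP), with β²=9
= 10·197 / (10·197 + 9·11 + 154) = 0.886

0.886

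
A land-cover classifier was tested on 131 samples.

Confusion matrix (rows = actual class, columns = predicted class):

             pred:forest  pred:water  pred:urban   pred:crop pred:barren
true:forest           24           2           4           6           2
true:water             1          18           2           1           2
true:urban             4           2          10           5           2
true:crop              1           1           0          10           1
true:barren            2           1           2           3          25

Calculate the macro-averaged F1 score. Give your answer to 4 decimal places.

0.6438

Per-class F1 score (2·TP/(2·TP+FP+FN)):
  forest: TP=24, FP=1+4+1+2=8, FN=2+4+6+2=14 → 48/70 = 0.68571
  water: TP=18, FP=2+2+1+1=6, FN=1+2+1+2=6 → 36/48 = 0.75000
  urban: TP=10, FP=4+2+0+2=8, FN=4+2+5+2=13 → 20/41 = 0.48780
  crop: TP=10, FP=6+1+5+3=15, FN=1+1+0+1=3 → 20/38 = 0.52632
  barren: TP=25, FP=2+2+2+1=7, FN=2+1+2+3=8 → 50/65 = 0.76923
Macro-F1 score = mean = (0.68571 + 0.75000 + 0.48780 + 0.52632 + 0.76923) / 5 = 0.6438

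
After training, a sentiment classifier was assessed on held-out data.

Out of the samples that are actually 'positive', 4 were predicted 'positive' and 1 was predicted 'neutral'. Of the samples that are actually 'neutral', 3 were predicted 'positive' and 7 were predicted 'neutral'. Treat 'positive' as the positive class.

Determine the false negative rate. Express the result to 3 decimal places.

0.200

FNR = FN/(FN+TP) = 1/(1+4) = 0.200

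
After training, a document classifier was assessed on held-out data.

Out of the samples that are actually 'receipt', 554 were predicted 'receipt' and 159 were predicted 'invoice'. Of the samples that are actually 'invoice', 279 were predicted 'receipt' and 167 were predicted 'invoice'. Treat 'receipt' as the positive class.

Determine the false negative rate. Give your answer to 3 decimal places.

0.223

FNR = FN/(FN+TP) = 159/(159+554) = 0.223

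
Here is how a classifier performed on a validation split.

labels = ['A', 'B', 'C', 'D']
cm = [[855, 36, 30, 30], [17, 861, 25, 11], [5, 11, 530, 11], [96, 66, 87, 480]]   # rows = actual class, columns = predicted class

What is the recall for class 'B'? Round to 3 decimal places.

0.942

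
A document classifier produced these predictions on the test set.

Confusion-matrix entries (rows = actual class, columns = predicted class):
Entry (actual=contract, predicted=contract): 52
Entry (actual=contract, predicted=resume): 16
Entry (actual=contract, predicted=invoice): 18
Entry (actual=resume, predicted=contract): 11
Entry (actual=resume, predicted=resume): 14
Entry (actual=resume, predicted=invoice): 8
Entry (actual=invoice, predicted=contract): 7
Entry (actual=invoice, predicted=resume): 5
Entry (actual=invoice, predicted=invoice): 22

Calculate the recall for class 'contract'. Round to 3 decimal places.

0.605

Take TP from the diagonal, FP from the rest of the 'contract' prediction marginal, FN from the rest of the 'contract' actual marginal.
recall = TP/(TP+FN).
contract: TP=52, FN=16+18=34 → 52/86 = 0.6047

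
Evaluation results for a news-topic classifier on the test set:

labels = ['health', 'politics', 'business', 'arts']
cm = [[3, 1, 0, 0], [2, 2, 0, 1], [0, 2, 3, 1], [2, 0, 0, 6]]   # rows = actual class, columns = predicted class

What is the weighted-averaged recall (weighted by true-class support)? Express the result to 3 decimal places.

Per-class recall (TP/(TP+FN)):
  health: TP=3, FN=1+0+0=1 → 3/4 = 0.7500
  politics: TP=2, FN=2+0+1=3 → 2/5 = 0.4000
  business: TP=3, FN=0+2+1=3 → 3/6 = 0.5000
  arts: TP=6, FN=2+0+0=2 → 6/8 = 0.7500
Weighted-recall = Σ (supportᵢ/N)·recallᵢ with N=23: (4/23)·0.7500 + (5/23)·0.4000 + (6/23)·0.5000 + (8/23)·0.7500 = 0.609

0.609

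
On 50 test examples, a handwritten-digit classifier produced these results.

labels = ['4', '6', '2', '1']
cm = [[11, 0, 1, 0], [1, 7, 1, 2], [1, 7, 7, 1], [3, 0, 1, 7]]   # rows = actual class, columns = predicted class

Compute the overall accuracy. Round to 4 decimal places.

0.6400

Accuracy = trace / total = (11+7+7+7=32) / 50 = 32/50 = 0.6400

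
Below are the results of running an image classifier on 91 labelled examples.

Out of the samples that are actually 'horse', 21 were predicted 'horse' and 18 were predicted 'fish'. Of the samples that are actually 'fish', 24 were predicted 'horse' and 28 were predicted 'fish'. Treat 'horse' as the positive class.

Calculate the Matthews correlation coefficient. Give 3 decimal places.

MCC = (TP·TN − FP·FN) / √((TP+FP)(TP+FN)(TN+FP)(TN+FN))
Numerator = 21·28 − 24·18 = 156
Denominator = √(45·39·52·46) = √4197960 = 2048.8924
MCC = 156 / 2048.8924 = 0.076

0.076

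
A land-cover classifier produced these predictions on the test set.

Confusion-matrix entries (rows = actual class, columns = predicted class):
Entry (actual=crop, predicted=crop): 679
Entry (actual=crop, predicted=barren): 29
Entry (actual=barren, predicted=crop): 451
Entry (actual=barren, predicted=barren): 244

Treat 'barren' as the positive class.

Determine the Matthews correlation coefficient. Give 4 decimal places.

0.3917

MCC = (TP·TN − FP·FN) / √((TP+FP)(TP+FN)(TN+FP)(TN+FN))
Numerator = 244·679 − 29·451 = 152597
Denominator = √(273·695·708·1130) = √151795589400 = 389609.5345
MCC = 152597 / 389609.5345 = 0.3917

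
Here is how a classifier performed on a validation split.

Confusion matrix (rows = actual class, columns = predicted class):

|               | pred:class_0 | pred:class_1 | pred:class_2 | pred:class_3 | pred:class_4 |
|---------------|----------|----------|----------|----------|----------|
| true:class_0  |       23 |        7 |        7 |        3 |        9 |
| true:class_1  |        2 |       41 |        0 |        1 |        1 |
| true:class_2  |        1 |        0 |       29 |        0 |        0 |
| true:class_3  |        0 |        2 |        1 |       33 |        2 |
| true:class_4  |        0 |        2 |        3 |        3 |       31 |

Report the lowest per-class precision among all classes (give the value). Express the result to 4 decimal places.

0.7209

Per-class precision (TP/(TP+FP)):
  class_0: TP=23, FP=2+1+0+0=3 → 23/26 = 0.88462
  class_1: TP=41, FP=7+0+2+2=11 → 41/52 = 0.78846
  class_2: TP=29, FP=7+0+1+3=11 → 29/40 = 0.72500
  class_3: TP=33, FP=3+1+0+3=7 → 33/40 = 0.82500
  class_4: TP=31, FP=9+1+0+2=12 → 31/43 = 0.72093
Lowest is class 'class_4' with precision = 0.7209.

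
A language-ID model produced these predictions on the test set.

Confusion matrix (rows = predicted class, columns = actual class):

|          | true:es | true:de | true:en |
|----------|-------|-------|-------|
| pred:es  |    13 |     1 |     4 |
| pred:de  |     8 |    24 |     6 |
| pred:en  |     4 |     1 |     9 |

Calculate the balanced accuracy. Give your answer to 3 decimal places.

0.639

Balanced accuracy = mean of per-class recall.
  es: recall = 13/25 = 0.5200
  de: recall = 24/26 = 0.9231
  en: recall = 9/19 = 0.4737
Mean = (0.5200 + 0.9231 + 0.4737) / 3 = 0.639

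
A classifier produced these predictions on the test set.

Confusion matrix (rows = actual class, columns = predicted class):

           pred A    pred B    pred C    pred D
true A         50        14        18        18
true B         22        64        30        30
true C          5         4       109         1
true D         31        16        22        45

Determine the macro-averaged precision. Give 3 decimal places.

0.551

Per-class precision (TP/(TP+FP)):
  A: TP=50, FP=22+5+31=58 → 50/108 = 0.4630
  B: TP=64, FP=14+4+16=34 → 64/98 = 0.6531
  C: TP=109, FP=18+30+22=70 → 109/179 = 0.6089
  D: TP=45, FP=18+30+1=49 → 45/94 = 0.4787
Macro-precision = mean = (0.4630 + 0.6531 + 0.6089 + 0.4787) / 4 = 0.551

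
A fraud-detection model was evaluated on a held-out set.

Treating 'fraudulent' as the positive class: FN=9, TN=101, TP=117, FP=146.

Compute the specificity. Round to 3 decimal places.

0.409

Specificity = TN/(TN+FP) = 101/(101+146) = 0.409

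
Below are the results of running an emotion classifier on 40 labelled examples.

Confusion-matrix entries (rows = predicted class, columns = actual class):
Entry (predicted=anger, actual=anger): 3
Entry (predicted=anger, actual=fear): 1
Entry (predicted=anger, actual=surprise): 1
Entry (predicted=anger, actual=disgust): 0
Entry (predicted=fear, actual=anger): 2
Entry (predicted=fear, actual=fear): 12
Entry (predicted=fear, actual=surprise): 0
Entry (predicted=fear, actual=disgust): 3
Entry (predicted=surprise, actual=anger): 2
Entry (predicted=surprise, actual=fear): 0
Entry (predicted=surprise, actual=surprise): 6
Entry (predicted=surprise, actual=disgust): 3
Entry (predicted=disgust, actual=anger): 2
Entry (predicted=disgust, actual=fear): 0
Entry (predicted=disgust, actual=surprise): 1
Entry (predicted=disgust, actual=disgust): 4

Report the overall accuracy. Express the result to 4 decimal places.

Accuracy = trace / total = (3+12+6+4=25) / 40 = 25/40 = 0.6250

0.6250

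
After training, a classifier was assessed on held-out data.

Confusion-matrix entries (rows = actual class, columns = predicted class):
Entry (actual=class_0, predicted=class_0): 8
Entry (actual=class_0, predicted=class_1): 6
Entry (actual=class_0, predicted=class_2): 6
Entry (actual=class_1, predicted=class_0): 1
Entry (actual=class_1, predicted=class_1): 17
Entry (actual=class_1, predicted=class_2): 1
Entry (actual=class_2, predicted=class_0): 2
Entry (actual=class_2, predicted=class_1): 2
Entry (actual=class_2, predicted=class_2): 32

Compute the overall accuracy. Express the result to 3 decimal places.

0.760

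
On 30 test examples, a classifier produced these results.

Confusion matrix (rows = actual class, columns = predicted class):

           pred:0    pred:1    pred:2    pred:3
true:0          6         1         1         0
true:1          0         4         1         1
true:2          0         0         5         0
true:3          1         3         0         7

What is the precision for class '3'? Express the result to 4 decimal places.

0.8750

Treat '3' as positive and all other classes as negative.
precision = TP/(TP+FP).
3: TP=7, FP=0+1+0=1 → 7/8 = 0.87500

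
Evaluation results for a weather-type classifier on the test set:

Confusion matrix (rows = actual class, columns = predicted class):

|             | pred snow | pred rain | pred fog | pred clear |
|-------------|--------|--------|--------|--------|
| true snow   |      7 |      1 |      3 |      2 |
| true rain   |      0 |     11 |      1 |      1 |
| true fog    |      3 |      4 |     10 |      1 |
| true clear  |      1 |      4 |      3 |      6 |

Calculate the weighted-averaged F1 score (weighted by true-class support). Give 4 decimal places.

Per-class F1 score (2·TP/(2·TP+FP+FN)):
  snow: TP=7, FP=0+3+1=4, FN=1+3+2=6 → 14/24 = 0.58333
  rain: TP=11, FP=1+4+4=9, FN=0+1+1=2 → 22/33 = 0.66667
  fog: TP=10, FP=3+1+3=7, FN=3+4+1=8 → 20/35 = 0.57143
  clear: TP=6, FP=2+1+1=4, FN=1+4+3=8 → 12/24 = 0.50000
Weighted-F1 score = Σ (supportᵢ/N)·F1 scoreᵢ with N=58: (13/58)·0.58333 + (13/58)·0.66667 + (18/58)·0.57143 + (14/58)·0.50000 = 0.5782

0.5782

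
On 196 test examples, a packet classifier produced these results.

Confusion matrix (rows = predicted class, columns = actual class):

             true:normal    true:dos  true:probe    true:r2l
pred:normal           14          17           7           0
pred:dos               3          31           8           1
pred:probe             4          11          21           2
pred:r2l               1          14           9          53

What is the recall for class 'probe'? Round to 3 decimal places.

0.467

recall = TP/(TP+FN).
probe: TP=21, FN=7+8+9=24 → 21/45 = 0.4667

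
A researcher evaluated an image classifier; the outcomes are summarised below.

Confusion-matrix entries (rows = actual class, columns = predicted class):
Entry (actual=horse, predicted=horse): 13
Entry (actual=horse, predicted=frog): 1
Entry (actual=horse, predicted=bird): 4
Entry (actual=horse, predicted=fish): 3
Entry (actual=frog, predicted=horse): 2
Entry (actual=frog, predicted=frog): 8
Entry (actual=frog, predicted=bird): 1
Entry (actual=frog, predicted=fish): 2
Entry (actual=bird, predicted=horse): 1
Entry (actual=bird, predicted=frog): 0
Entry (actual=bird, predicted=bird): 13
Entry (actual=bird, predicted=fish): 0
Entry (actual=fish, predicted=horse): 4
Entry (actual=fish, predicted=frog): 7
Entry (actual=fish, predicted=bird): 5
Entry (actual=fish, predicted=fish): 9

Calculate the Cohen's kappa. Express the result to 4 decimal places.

0.4564

Observed agreement pₒ = trace/N = 43/73 = 0.58904
Expected agreement pₑ = Σ (rowᵢ·colᵢ)/N² = (21·20 + 13·16 + 14·23 + 25·14)/73² = 0.24395
κ = (pₒ − pₑ)/(1 − pₑ) = (0.58904 − 0.24395)/(1 − 0.24395) = 0.4564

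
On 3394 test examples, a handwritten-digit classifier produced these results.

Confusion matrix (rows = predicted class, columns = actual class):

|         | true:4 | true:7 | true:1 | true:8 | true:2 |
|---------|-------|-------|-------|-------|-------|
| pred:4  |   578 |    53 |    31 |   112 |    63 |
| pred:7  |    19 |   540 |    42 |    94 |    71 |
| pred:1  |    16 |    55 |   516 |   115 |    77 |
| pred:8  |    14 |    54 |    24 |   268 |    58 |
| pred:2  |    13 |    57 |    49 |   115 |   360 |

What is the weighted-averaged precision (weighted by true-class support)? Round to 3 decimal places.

Per-class precision (TP/(TP+FP)):
  4: TP=578, FP=53+31+112+63=259 → 578/837 = 0.6906
  7: TP=540, FP=19+42+94+71=226 → 540/766 = 0.7050
  1: TP=516, FP=16+55+115+77=263 → 516/779 = 0.6624
  8: TP=268, FP=14+54+24+58=150 → 268/418 = 0.6411
  2: TP=360, FP=13+57+49+115=234 → 360/594 = 0.6061
Weighted-precision = Σ (supportᵢ/N)·precisionᵢ with N=3394: (640/3394)·0.6906 + (759/3394)·0.7050 + (662/3394)·0.6624 + (704/3394)·0.6411 + (629/3394)·0.6061 = 0.662

0.662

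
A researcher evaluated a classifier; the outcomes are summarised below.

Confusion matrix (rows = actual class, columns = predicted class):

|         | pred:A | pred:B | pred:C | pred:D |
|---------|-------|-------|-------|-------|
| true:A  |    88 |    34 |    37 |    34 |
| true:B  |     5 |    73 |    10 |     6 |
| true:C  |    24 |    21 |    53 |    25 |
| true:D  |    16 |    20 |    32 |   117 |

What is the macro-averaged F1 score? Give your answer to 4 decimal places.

0.5491

Per-class F1 score (2·TP/(2·TP+FP+FN)):
  A: TP=88, FP=5+24+16=45, FN=34+37+34=105 → 176/326 = 0.53988
  B: TP=73, FP=34+21+20=75, FN=5+10+6=21 → 146/242 = 0.60331
  C: TP=53, FP=37+10+32=79, FN=24+21+25=70 → 106/255 = 0.41569
  D: TP=117, FP=34+6+25=65, FN=16+20+32=68 → 234/367 = 0.63760
Macro-F1 score = mean = (0.53988 + 0.60331 + 0.41569 + 0.63760) / 4 = 0.5491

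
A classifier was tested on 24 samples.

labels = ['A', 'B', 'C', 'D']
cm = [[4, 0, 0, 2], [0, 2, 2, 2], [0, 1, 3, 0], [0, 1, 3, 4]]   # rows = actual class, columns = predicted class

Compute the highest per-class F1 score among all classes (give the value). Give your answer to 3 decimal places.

Per-class F1 score (2·TP/(2·TP+FP+FN)):
  A: TP=4, FP=0+0+0=0, FN=0+0+2=2 → 8/10 = 0.8000
  B: TP=2, FP=0+1+1=2, FN=0+2+2=4 → 4/10 = 0.4000
  C: TP=3, FP=0+2+3=5, FN=0+1+0=1 → 6/12 = 0.5000
  D: TP=4, FP=2+2+0=4, FN=0+1+3=4 → 8/16 = 0.5000
Highest is class 'A' with F1 score = 0.800.

0.800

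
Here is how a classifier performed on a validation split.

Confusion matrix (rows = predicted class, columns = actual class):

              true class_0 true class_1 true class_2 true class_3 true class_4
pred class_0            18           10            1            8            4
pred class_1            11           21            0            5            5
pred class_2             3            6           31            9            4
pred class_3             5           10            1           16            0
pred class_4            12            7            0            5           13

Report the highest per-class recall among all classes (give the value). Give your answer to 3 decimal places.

0.939

Per-class recall (TP/(TP+FN)):
  class_0: TP=18, FN=11+3+5+12=31 → 18/49 = 0.3673
  class_1: TP=21, FN=10+6+10+7=33 → 21/54 = 0.3889
  class_2: TP=31, FN=1+0+1+0=2 → 31/33 = 0.9394
  class_3: TP=16, FN=8+5+9+5=27 → 16/43 = 0.3721
  class_4: TP=13, FN=4+5+4+0=13 → 13/26 = 0.5000
Highest is class 'class_2' with recall = 0.939.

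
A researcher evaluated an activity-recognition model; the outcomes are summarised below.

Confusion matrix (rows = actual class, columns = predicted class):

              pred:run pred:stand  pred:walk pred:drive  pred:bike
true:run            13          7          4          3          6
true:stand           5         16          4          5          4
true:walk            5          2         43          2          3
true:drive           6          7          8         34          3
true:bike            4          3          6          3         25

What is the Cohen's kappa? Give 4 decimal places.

Observed agreement pₒ = trace/N = 131/221 = 0.59276
Expected agreement pₑ = Σ (rowᵢ·colᵢ)/N² = (33·33 + 34·35 + 55·65 + 58·47 + 41·41)/221² = 0.21009
κ = (pₒ − pₑ)/(1 − pₑ) = (0.59276 − 0.21009)/(1 − 0.21009) = 0.4844

0.4844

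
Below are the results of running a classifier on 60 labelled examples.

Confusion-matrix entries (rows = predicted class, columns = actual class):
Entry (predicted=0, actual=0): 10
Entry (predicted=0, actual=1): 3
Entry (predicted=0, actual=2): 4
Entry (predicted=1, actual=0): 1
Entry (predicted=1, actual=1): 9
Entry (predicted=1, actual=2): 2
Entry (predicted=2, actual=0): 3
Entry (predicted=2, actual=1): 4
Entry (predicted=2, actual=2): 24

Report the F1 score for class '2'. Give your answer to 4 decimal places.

0.7869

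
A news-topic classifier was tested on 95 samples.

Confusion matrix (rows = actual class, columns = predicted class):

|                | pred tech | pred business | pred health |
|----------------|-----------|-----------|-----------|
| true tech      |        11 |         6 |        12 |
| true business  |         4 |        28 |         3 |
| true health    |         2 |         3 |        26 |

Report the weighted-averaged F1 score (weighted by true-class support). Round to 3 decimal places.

Per-class F1 score (2·TP/(2·TP+FP+FN)):
  tech: TP=11, FP=4+2=6, FN=6+12=18 → 22/46 = 0.4783
  business: TP=28, FP=6+3=9, FN=4+3=7 → 56/72 = 0.7778
  health: TP=26, FP=12+3=15, FN=2+3=5 → 52/72 = 0.7222
Weighted-F1 score = Σ (supportᵢ/N)·F1 scoreᵢ with N=95: (29/95)·0.4783 + (35/95)·0.7778 + (31/95)·0.7222 = 0.668

0.668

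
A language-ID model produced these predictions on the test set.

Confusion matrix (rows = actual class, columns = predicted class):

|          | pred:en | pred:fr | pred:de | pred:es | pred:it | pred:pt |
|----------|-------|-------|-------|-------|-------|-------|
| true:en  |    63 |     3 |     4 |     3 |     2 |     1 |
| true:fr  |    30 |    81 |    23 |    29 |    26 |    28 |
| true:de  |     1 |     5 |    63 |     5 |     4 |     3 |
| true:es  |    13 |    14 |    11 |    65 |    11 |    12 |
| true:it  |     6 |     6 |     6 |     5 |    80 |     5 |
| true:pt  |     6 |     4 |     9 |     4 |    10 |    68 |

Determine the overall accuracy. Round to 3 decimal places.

Accuracy = trace / total = (63+81+63+65+80+68=420) / 709 = 420/709 = 0.592

0.592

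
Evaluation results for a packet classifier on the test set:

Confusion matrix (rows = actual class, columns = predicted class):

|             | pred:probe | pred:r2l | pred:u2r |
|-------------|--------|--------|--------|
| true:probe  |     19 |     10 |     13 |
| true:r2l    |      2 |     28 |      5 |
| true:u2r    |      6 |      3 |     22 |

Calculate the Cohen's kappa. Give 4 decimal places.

Observed agreement pₒ = trace/N = 69/108 = 0.63889
Expected agreement pₑ = Σ (rowᵢ·colᵢ)/N² = (42·27 + 35·41 + 31·40)/108² = 0.32656
κ = (pₒ − pₑ)/(1 − pₑ) = (0.63889 − 0.32656)/(1 − 0.32656) = 0.4638

0.4638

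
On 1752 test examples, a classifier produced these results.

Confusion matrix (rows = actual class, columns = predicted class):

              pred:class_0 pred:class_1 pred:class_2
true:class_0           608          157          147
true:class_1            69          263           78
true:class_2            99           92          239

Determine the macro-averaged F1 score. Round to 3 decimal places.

Per-class F1 score (2·TP/(2·TP+FP+FN)):
  class_0: TP=608, FP=69+99=168, FN=157+147=304 → 1216/1688 = 0.7204
  class_1: TP=263, FP=157+92=249, FN=69+78=147 → 526/922 = 0.5705
  class_2: TP=239, FP=147+78=225, FN=99+92=191 → 478/894 = 0.5347
Macro-F1 score = mean = (0.7204 + 0.5705 + 0.5347) / 3 = 0.609

0.609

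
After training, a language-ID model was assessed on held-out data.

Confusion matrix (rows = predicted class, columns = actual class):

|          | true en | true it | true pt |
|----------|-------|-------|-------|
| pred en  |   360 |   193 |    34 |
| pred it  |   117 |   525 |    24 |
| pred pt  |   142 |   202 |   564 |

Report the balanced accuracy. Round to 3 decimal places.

0.686

Balanced accuracy = mean of per-class recall.
  en: recall = 360/619 = 0.5816
  it: recall = 525/920 = 0.5707
  pt: recall = 564/622 = 0.9068
Mean = (0.5816 + 0.5707 + 0.9068) / 3 = 0.686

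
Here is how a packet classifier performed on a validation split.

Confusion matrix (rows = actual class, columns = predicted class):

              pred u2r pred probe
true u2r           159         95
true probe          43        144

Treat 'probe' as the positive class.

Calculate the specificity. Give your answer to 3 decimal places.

0.626

Specificity = TN/(TN+FP) = 159/(159+95) = 0.626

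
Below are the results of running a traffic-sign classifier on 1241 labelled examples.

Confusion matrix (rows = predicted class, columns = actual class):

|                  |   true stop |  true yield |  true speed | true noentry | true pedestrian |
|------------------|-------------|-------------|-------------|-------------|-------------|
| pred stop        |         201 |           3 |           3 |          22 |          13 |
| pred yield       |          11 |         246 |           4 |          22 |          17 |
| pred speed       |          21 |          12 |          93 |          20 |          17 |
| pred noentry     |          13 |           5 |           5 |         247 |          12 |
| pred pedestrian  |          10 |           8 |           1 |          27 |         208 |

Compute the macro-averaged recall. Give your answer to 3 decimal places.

Per-class recall (TP/(TP+FN)):
  stop: TP=201, FN=11+21+13+10=55 → 201/256 = 0.7852
  yield: TP=246, FN=3+12+5+8=28 → 246/274 = 0.8978
  speed: TP=93, FN=3+4+5+1=13 → 93/106 = 0.8774
  noentry: TP=247, FN=22+22+20+27=91 → 247/338 = 0.7308
  pedestrian: TP=208, FN=13+17+17+12=59 → 208/267 = 0.7790
Macro-recall = mean = (0.7852 + 0.8978 + 0.8774 + 0.7308 + 0.7790) / 5 = 0.814

0.814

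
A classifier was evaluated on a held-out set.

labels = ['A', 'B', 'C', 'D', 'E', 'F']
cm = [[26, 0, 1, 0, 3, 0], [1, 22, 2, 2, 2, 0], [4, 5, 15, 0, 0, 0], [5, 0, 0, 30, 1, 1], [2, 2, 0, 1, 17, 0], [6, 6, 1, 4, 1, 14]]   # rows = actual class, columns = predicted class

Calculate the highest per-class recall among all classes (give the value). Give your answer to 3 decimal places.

0.867

Per-class recall (TP/(TP+FN)):
  A: TP=26, FN=0+1+0+3+0=4 → 26/30 = 0.8667
  B: TP=22, FN=1+2+2+2+0=7 → 22/29 = 0.7586
  C: TP=15, FN=4+5+0+0+0=9 → 15/24 = 0.6250
  D: TP=30, FN=5+0+0+1+1=7 → 30/37 = 0.8108
  E: TP=17, FN=2+2+0+1+0=5 → 17/22 = 0.7727
  F: TP=14, FN=6+6+1+4+1=18 → 14/32 = 0.4375
Highest is class 'A' with recall = 0.867.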